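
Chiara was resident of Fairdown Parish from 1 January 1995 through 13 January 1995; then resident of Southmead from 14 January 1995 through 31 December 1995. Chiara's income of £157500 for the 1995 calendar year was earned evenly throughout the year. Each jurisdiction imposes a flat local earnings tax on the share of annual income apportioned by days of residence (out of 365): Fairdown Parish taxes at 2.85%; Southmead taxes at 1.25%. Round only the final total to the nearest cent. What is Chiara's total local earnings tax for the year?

£2058.50

Fairdown Parish, 1 January – 13 January 1995: 13 days → £157500 × 2.85% × 13/365 = £159.8733
Southmead, 14 January – 31 December 1995: 352 days → £157500 × 1.25% × 352/365 = £1898.6301
Total = £2058.5034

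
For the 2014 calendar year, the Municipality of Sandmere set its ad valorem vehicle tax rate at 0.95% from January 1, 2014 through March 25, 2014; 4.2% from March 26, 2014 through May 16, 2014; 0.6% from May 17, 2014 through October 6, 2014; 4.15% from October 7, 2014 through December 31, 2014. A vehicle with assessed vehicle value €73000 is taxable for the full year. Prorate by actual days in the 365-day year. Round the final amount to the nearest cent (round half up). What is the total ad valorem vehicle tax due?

January 1 – March 25, 2014: 84 days at 0.95% → €73000 × 0.95% × 84/365 = €159.6000
March 26 – May 16, 2014: 52 days at 4.2% → €73000 × 4.2% × 52/365 = €436.8000
May 17 – October 6, 2014: 143 days at 0.6% → €73000 × 0.6% × 143/365 = €171.6000
October 7 – December 31, 2014: 86 days at 4.15% → €73000 × 4.15% × 86/365 = €713.8000
Total = €1481.8000

€1481.80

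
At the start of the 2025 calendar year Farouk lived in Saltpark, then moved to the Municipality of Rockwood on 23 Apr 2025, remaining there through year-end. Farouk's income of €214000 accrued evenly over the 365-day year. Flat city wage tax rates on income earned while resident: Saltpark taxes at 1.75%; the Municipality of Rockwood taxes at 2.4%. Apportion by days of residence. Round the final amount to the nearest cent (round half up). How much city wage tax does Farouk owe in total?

Saltpark, 1 Jan – 22 Apr 2025: 112 days → €214000 × 1.75% × 112/365 = €1149.1507
The Municipality of Rockwood, 23 Apr – 31 Dec 2025: 253 days → €214000 × 2.4% × 253/365 = €3560.0219
Total = €4709.1726

€4709.17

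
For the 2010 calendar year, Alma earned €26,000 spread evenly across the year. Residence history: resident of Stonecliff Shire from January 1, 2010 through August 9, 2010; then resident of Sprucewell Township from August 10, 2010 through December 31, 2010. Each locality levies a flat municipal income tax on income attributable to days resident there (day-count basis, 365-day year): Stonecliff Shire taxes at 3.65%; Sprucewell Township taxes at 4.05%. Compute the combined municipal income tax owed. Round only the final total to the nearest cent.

Stonecliff Shire, January 1 – August 9, 2010: 221 days → €26,000 × 3.65% × 221/365 = €574.6000
Sprucewell Township, August 10 – December 31, 2010: 144 days → €26,000 × 4.05% × 144/365 = €415.4301
Total = €990.0301

€990.03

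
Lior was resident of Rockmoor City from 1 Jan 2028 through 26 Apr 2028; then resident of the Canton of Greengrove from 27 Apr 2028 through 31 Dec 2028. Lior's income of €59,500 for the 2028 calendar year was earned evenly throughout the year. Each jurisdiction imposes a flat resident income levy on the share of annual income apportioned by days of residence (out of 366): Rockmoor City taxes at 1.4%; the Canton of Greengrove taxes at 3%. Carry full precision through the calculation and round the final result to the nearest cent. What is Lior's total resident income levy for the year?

€1,480.67

Rockmoor City, 1 Jan – 26 Apr 2028: 117 days → €59,500 × 1.4% × 117/366 = €266.2869
The Canton of Greengrove, 27 Apr – 31 Dec 2028: 249 days → €59,500 × 3% × 249/366 = €1,214.3852
Total = €1,480.6721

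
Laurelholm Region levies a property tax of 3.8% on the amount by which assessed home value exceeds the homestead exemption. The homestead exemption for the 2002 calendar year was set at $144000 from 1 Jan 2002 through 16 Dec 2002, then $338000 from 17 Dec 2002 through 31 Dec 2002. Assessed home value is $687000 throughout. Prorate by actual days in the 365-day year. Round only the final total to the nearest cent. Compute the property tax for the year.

$20331.04

1 Jan – 16 Dec 2002: 350 days, exemption $144000 → ($687000 − $144000) × 3.8% × 350/365 = $19786.0274
17 Dec – 31 Dec 2002: 15 days, exemption $338000 → ($687000 − $338000) × 3.8% × 15/365 = $545.0137
Total = $20331.0411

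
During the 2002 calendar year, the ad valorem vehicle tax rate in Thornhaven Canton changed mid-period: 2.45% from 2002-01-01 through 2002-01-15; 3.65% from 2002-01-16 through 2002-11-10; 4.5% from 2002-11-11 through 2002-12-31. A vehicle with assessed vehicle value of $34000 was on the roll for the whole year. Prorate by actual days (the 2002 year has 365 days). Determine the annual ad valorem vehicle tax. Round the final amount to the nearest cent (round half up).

$1264.61

2002-01-01 to 2002-01-15: 15 days at 2.45% → $34000 × 2.45% × 15/365 = $34.2329
2002-01-16 to 2002-11-10: 299 days at 3.65% → $34000 × 3.65% × 299/365 = $1016.6000
2002-11-11 to 2002-12-31: 51 days at 4.5% → $34000 × 4.5% × 51/365 = $213.7808
Total = $1264.6137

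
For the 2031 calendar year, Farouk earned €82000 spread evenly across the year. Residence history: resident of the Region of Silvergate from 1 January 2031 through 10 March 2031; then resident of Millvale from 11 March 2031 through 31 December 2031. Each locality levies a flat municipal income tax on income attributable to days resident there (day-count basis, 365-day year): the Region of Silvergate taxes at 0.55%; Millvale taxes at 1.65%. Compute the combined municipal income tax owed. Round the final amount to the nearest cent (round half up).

€1182.48

The Region of Silvergate, 1 January – 10 March 2031: 69 days → €82000 × 0.55% × 69/365 = €85.2575
Millvale, 11 March – 31 December 2031: 296 days → €82000 × 1.65% × 296/365 = €1097.2274
Total = €1182.4849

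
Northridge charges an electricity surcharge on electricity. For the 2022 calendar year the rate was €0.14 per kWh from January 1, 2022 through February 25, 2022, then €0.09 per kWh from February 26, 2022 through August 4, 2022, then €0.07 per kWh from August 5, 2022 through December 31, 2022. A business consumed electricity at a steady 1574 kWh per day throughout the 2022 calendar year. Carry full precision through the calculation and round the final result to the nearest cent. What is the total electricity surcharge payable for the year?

January 1 – February 25, 2022: 56 days × 1574 kWh/day = 88,144 kWh at €0.14/kWh → €12,340.16
February 26 – August 4, 2022: 160 days × 1574 kWh/day = 251,840 kWh at €0.09/kWh → €22,665.60
August 5 – December 31, 2022: 149 days × 1574 kWh/day = 234,526 kWh at €0.07/kWh → €16,416.82

€51,422.58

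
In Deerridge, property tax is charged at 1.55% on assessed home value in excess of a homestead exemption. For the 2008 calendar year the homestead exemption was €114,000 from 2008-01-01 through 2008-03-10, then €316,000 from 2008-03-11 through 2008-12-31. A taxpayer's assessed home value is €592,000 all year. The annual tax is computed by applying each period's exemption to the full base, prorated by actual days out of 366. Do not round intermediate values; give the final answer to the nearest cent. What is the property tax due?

2008-01-01 to 2008-03-10: 70 days, exemption €114,000 → (€592,000 − €114,000) × 1.55% × 70/366 = €1,417.0219
2008-03-11 to 2008-12-31: 296 days, exemption €316,000 → (€592,000 − €316,000) × 1.55% × 296/366 = €3,459.8033
Total = €4,876.8251

€4,876.83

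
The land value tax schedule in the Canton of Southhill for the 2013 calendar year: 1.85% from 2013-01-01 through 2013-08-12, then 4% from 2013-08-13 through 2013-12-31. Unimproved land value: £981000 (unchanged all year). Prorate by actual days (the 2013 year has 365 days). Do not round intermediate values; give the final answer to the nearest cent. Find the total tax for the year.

£26296.18

2013-01-01 to 2013-08-12: 224 days at 1.85% → £981000 × 1.85% × 224/365 = £11137.7096
2013-08-13 to 2013-12-31: 141 days at 4% → £981000 × 4% × 141/365 = £15158.4658
Total = £26296.1753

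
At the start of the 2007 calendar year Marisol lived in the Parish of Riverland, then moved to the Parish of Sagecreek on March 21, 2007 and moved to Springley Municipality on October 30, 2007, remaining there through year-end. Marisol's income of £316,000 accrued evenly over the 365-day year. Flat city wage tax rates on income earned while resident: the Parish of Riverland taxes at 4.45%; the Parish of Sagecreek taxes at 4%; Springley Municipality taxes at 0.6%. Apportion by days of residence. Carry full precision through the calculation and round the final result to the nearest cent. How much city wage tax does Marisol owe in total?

£11,093.33

The Parish of Riverland, January 1 – March 20, 2007: 79 days → £316,000 × 4.45% × 79/365 = £3,043.5562
The Parish of Sagecreek, March 21 – October 29, 2007: 223 days → £316,000 × 4% × 223/365 = £7,722.5205
Springley Municipality, October 30 – December 31, 2007: 63 days → £316,000 × 0.6% × 63/365 = £327.2548
Total = £11,093.3315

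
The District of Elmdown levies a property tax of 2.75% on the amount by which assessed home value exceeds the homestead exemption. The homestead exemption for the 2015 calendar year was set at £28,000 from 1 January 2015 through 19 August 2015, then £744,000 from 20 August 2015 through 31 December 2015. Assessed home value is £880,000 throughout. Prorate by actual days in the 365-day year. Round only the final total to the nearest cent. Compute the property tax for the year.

1 January – 19 August 2015: 231 days, exemption £28,000 → (£880,000 − £28,000) × 2.75% × 231/365 = £14,828.3014
20 August – 31 December 2015: 134 days, exemption £744,000 → (£880,000 − £744,000) × 2.75% × 134/365 = £1,373.0411
Total = £16,201.3425

£16,201.34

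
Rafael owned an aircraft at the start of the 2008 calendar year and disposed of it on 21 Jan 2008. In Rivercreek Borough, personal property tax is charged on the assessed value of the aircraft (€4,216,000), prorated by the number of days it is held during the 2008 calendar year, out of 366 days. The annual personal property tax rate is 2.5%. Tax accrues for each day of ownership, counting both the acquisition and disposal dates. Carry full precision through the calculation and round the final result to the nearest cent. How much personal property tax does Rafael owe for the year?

€6,047.54

Days held (1 Jan – 21 Jan 2008): 21 out of 366
Tax = €4,216,000 × 2.5% × 21/366 = €6,047.5410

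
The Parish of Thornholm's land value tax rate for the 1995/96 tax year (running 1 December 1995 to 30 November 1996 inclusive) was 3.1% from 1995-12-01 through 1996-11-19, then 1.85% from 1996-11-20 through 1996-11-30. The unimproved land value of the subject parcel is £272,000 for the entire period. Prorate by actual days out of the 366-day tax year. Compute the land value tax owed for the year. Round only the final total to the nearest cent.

1995-12-01 to 1996-11-19: 355 days at 3.1% → £272,000 × 3.1% × 355/366 = £8,178.5792
1996-11-20 to 1996-11-30: 11 days at 1.85% → £272,000 × 1.85% × 11/366 = £151.2350
Total = £8,329.8142

£8,329.81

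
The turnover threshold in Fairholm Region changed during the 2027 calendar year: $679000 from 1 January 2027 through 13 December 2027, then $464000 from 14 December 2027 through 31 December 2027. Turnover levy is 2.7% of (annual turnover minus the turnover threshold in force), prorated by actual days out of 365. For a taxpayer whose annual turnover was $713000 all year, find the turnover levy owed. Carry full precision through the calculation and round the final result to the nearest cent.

$1204.27

1 January – 13 December 2027: 347 days, exemption $679000 → ($713000 − $679000) × 2.7% × 347/365 = $872.7288
14 December – 31 December 2027: 18 days, exemption $464000 → ($713000 − $464000) × 2.7% × 18/365 = $331.5452
Total = $1204.2740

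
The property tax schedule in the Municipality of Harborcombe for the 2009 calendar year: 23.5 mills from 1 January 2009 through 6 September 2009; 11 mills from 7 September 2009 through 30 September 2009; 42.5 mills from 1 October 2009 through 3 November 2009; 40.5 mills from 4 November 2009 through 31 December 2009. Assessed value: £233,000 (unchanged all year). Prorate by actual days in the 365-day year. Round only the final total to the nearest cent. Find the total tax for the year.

1 January – 6 September 2009: 249 days at 23.5 mills → £233,000 × 2.35% × 249/365 = £3,735.3411
7 September – 30 September 2009: 24 days at 11 mills → £233,000 × 1.1% × 24/365 = £168.5260
1 October – 3 November 2009: 34 days at 42.5 mills → £233,000 × 4.25% × 34/365 = £922.4247
4 November – 31 December 2009: 58 days at 40.5 mills → £233,000 × 4.05% × 58/365 = £1,499.4986
Total = £6,325.7904

£6,325.79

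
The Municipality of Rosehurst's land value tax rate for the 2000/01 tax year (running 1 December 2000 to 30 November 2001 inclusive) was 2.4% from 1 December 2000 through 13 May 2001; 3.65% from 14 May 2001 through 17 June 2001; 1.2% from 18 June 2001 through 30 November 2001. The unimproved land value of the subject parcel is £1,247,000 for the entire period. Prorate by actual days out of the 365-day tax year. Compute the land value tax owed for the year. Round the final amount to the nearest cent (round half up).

£24,617.15

1 December 2000 – 13 May 2001: 164 days at 2.4% → £1,247,000 × 2.4% × 164/365 = £13,447.1014
14 May – 17 June 2001: 35 days at 3.65% → £1,247,000 × 3.65% × 35/365 = £4,364.5000
18 June – 30 November 2001: 166 days at 1.2% → £1,247,000 × 1.2% × 166/365 = £6,805.5452
Total = £24,617.1466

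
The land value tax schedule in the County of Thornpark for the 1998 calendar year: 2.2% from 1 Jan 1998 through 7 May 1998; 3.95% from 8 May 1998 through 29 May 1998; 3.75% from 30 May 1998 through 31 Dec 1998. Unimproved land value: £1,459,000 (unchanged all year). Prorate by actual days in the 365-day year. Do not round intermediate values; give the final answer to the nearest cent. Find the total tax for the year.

£47,019.77

1 Jan – 7 May 1998: 127 days at 2.2% → £1,459,000 × 2.2% × 127/365 = £11,168.3452
8 May – 29 May 1998: 22 days at 3.95% → £1,459,000 × 3.95% × 22/365 = £3,473.6192
30 May – 31 Dec 1998: 216 days at 3.75% → £1,459,000 × 3.75% × 216/365 = £32,377.8082
Total = £47,019.7726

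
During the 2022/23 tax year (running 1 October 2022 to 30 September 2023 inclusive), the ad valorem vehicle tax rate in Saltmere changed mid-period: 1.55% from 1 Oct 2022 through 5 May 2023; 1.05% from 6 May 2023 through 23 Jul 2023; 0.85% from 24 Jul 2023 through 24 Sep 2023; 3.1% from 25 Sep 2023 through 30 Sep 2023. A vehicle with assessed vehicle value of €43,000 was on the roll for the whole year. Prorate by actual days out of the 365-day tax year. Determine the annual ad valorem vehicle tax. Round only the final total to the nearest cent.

1 Oct 2022 – 5 May 2023: 217 days at 1.55% → €43,000 × 1.55% × 217/365 = €396.2479
6 May – 23 Jul 2023: 79 days at 1.05% → €43,000 × 1.05% × 79/365 = €97.7219
24 Jul – 24 Sep 2023: 63 days at 0.85% → €43,000 × 0.85% × 63/365 = €63.0863
25 Sep – 30 Sep 2023: 6 days at 3.1% → €43,000 × 3.1% × 6/365 = €21.9123
Total = €578.9685

€578.97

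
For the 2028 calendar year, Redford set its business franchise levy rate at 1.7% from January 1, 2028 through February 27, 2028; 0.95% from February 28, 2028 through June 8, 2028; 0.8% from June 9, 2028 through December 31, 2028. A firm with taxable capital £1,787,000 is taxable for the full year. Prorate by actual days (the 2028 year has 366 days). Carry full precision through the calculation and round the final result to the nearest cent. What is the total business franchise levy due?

£17,591.70

January 1 – February 27, 2028: 58 days at 1.7% → £1,787,000 × 1.7% × 58/366 = £4,814.1585
February 28 – June 8, 2028: 102 days at 0.95% → £1,787,000 × 0.95% × 102/366 = £4,731.1557
June 9 – December 31, 2028: 206 days at 0.8% → £1,787,000 × 0.8% × 206/366 = £8,046.3825
Total = £17,591.6967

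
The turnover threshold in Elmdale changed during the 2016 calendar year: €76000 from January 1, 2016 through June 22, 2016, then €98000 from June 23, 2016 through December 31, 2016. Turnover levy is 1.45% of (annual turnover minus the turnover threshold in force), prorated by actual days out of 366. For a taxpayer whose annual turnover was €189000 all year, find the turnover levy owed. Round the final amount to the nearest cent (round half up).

January 1 – June 22, 2016: 174 days, exemption €76000 → (€189000 − €76000) × 1.45% × 174/366 = €778.9590
June 23 – December 31, 2016: 192 days, exemption €98000 → (€189000 − €98000) × 1.45% × 192/366 = €692.1967
Total = €1471.1557

€1471.16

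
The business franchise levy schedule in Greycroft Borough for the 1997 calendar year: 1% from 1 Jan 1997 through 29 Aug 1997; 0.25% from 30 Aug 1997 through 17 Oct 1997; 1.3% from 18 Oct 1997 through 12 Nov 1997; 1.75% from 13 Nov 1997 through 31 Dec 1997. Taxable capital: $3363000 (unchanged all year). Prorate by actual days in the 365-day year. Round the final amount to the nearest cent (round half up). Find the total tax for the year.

1 Jan – 29 Aug 1997: 241 days at 1% → $3363000 × 1% × 241/365 = $22205.0137
30 Aug – 17 Oct 1997: 49 days at 0.25% → $3363000 × 0.25% × 49/365 = $1128.6781
18 Oct – 12 Nov 1997: 26 days at 1.3% → $3363000 × 1.3% × 26/365 = $3114.2301
13 Nov – 31 Dec 1997: 49 days at 1.75% → $3363000 × 1.75% × 49/365 = $7900.7466
Total = $34348.6685

$34348.67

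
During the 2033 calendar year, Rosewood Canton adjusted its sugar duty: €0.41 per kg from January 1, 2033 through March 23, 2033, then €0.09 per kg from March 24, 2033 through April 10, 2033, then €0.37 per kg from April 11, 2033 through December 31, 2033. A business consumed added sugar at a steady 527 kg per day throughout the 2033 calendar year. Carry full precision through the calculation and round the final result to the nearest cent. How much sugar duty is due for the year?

€70,243.83

January 1 – March 23, 2033: 82 days × 527 kg/day = 43,214 kg at €0.41/kg → €17,717.74
March 24 – April 10, 2033: 18 days × 527 kg/day = 9,486 kg at €0.09/kg → €853.74
April 11 – December 31, 2033: 265 days × 527 kg/day = 139,655 kg at €0.37/kg → €51,672.35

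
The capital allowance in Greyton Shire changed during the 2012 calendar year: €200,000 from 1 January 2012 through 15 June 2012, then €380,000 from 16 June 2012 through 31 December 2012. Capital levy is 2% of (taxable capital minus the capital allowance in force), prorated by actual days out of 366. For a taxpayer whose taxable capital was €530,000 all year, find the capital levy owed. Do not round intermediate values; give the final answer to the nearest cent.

€4,642.62

1 January – 15 June 2012: 167 days, exemption €200,000 → (€530,000 − €200,000) × 2% × 167/366 = €3,011.4754
16 June – 31 December 2012: 199 days, exemption €380,000 → (€530,000 − €380,000) × 2% × 199/366 = €1,631.1475
Total = €4,642.6230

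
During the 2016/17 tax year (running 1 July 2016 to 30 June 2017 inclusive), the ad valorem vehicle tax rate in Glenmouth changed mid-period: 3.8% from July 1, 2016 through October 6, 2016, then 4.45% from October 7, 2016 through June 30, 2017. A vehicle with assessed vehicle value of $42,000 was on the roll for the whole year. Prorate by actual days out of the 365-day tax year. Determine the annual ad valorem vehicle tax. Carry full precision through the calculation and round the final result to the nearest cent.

$1,795.70

July 1 – October 6, 2016: 98 days at 3.8% → $42,000 × 3.8% × 98/365 = $428.5151
October 7, 2016 – June 30, 2017: 267 days at 4.45% → $42,000 × 4.45% × 267/365 = $1,367.1863
Total = $1,795.7014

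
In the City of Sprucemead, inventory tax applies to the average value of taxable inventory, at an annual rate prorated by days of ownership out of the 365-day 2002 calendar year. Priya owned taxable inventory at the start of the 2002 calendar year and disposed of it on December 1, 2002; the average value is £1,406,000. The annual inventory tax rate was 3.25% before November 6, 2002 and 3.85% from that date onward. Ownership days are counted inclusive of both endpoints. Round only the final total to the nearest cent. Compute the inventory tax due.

January 1 – November 5, 2002: 309 days at 3.25% → £1,406,000 × 3.25% × 309/365 = £38,684.2603
November 6 – December 1, 2002: 26 days at 3.85% → £1,406,000 × 3.85% × 26/365 = £3,855.9068
Total = £42,540.1671

£42,540.17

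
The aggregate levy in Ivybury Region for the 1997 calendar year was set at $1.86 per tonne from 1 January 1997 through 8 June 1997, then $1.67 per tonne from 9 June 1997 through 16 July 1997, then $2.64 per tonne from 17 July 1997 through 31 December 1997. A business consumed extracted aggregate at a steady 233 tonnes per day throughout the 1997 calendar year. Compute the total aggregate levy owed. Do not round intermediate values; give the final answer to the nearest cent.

$187,033.76

1 January – 8 June 1997: 159 days × 233 tonnes/day = 37,047 tonnes at $1.86/tonne → $68,907.42
9 June – 16 July 1997: 38 days × 233 tonnes/day = 8,854 tonnes at $1.67/tonne → $14,786.18
17 July – 31 December 1997: 168 days × 233 tonnes/day = 39,144 tonnes at $2.64/tonne → $103,340.16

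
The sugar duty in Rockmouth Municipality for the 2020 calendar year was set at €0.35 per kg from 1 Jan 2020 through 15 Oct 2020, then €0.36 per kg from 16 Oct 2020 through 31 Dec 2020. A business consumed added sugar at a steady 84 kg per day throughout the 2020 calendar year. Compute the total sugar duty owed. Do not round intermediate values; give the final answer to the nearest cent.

€10825.08

1 Jan – 15 Oct 2020: 289 days × 84 kg/day = 24,276 kg at €0.35/kg → €8496.60
16 Oct – 31 Dec 2020: 77 days × 84 kg/day = 6,468 kg at €0.36/kg → €2328.48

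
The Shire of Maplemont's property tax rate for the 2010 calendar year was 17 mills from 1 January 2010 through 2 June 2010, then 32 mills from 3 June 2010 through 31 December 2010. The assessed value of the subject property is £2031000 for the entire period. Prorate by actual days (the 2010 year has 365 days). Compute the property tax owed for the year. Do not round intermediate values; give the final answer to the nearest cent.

1 January – 2 June 2010: 153 days at 17 mills → £2031000 × 1.7% × 153/365 = £14472.9616
3 June – 31 December 2010: 212 days at 32 mills → £2031000 × 3.2% × 212/365 = £37748.7781
Total = £52221.7397

£52221.74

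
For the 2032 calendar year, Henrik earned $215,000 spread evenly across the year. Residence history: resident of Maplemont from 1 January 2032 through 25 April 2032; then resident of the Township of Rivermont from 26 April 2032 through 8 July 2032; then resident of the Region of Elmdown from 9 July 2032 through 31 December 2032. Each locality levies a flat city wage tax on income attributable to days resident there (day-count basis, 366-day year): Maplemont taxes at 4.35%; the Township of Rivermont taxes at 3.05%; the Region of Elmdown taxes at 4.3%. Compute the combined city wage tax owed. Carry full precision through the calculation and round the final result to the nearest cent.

$8,735.70

Maplemont, 1 January – 25 April 2032: 116 days → $215,000 × 4.35% × 116/366 = $2,964.1803
The Township of Rivermont, 26 April – 8 July 2032: 74 days → $215,000 × 3.05% × 74/366 = $1,325.8333
The Region of Elmdown, 9 July – 31 December 2032: 176 days → $215,000 × 4.3% × 176/366 = $4,445.6831
Total = $8,735.6967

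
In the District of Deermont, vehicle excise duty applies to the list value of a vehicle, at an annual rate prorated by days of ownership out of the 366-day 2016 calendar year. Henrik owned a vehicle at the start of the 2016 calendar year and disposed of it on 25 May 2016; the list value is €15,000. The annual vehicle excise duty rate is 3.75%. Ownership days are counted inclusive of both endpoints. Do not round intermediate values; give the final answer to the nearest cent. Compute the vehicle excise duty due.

Days held (1 Jan – 25 May 2016): 146 out of 366
Tax = €15,000 × 3.75% × 146/366 = €224.3852

€224.39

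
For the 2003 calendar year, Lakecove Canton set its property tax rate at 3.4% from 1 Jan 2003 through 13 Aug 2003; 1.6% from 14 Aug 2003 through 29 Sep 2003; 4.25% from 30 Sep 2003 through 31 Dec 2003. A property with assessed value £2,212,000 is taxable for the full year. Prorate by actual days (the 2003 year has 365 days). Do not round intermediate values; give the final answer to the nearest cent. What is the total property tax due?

1 Jan – 13 Aug 2003: 225 days at 3.4% → £2,212,000 × 3.4% × 225/365 = £46,361.0959
14 Aug – 29 Sep 2003: 47 days at 1.6% → £2,212,000 × 1.6% × 47/365 = £4,557.3260
30 Sep – 31 Dec 2003: 93 days at 4.25% → £2,212,000 × 4.25% × 93/365 = £23,953.2329
Total = £74,871.6548

£74,871.65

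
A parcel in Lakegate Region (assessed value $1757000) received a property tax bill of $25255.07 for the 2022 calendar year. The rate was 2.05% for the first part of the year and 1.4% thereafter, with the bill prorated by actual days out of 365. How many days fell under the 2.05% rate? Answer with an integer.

Let d = days at the first rate; then 365 − d days at the second rate.
$1757000 × [2.05%·d + 1.4%·(365−d)] / 365 = $25255.07
Solving gives d = 21, so the new rate took effect on 22 January 2022.

21 days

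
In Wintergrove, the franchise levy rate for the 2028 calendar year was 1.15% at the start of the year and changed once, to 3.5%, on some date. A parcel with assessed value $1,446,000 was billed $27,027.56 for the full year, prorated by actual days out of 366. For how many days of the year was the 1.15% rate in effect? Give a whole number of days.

254 days

Let d = days at the first rate; then 366 − d days at the second rate.
$1,446,000 × [1.15%·d + 3.5%·(366−d)] / 366 = $27,027.56
Solving gives d = 254, so the new rate took effect on 11 September 2028.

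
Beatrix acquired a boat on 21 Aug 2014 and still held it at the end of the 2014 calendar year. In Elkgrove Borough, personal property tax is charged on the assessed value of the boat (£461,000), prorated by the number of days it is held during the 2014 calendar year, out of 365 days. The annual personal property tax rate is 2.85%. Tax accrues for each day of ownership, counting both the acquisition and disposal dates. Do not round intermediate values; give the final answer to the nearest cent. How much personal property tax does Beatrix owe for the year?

Days held (21 Aug – 31 Dec 2014): 133 out of 365
Tax = £461,000 × 2.85% × 133/365 = £4,787.4534

£4,787.45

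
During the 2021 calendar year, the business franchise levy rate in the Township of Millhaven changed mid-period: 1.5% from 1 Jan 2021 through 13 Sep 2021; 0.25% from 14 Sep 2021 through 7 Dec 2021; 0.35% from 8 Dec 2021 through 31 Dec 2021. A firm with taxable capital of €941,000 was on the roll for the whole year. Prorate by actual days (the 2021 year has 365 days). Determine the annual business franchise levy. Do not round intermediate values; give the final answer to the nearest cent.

1 Jan – 13 Sep 2021: 256 days at 1.5% → €941,000 × 1.5% × 256/365 = €9,899.8356
14 Sep – 7 Dec 2021: 85 days at 0.25% → €941,000 × 0.25% × 85/365 = €547.8425
8 Dec – 31 Dec 2021: 24 days at 0.35% → €941,000 × 0.35% × 24/365 = €216.5589
Total = €10,664.2370

€10,664.24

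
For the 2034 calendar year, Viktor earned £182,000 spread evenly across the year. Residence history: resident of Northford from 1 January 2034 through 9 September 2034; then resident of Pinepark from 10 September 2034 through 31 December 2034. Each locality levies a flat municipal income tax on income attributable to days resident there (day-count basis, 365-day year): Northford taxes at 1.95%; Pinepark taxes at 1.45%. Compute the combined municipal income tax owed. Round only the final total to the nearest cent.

Northford, 1 January – 9 September 2034: 252 days → £182,000 × 1.95% × 252/365 = £2,450.2685
Pinepark, 10 September – 31 December 2034: 113 days → £182,000 × 1.45% × 113/365 = £817.0055
Total = £3,267.2740

£3,267.27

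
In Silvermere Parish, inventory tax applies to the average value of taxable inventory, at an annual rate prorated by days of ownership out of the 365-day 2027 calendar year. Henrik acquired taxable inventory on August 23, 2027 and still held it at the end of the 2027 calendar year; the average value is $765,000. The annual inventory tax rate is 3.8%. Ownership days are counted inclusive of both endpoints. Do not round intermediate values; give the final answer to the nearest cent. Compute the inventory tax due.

Days held (August 23 – December 31, 2027): 131 out of 365
Tax = $765,000 × 3.8% × 131/365 = $10,433.3425

$10,433.34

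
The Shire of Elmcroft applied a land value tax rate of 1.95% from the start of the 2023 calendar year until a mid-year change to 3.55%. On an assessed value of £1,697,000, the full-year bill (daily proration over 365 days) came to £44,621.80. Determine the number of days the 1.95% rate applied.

210 days

Let d = days at the first rate; then 365 − d days at the second rate.
£1,697,000 × [1.95%·d + 3.55%·(365−d)] / 365 = £44,621.80
Solving gives d = 210, so the new rate took effect on July 30, 2023.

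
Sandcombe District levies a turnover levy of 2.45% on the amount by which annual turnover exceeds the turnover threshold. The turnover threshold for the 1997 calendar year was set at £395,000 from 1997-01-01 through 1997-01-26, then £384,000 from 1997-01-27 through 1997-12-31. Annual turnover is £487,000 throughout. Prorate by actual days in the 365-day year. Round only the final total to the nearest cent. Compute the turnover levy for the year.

£2,504.30

1997-01-01 to 1997-01-26: 26 days, exemption £395,000 → (£487,000 − £395,000) × 2.45% × 26/365 = £160.5589
1997-01-27 to 1997-12-31: 339 days, exemption £384,000 → (£487,000 − £384,000) × 2.45% × 339/365 = £2,343.7438
Total = £2,504.3027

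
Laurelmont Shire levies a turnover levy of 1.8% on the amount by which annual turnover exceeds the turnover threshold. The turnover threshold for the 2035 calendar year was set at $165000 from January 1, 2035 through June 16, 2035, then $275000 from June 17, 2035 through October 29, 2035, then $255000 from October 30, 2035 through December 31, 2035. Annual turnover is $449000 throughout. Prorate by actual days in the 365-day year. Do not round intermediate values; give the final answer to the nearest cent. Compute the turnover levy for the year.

January 1 – June 16, 2035: 167 days, exemption $165000 → ($449000 − $165000) × 1.8% × 167/365 = $2338.9151
June 17 – October 29, 2035: 135 days, exemption $275000 → ($449000 − $275000) × 1.8% × 135/365 = $1158.4110
October 30 – December 31, 2035: 63 days, exemption $255000 → ($449000 − $255000) × 1.8% × 63/365 = $602.7288
Total = $4100.0548

$4100.05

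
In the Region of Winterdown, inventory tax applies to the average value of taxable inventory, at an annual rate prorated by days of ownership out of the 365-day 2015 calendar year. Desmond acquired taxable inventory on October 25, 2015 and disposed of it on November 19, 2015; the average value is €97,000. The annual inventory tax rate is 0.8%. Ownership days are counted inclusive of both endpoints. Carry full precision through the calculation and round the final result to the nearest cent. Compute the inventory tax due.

€55.28

Days held (October 25 – November 19, 2015): 26 out of 365
Tax = €97,000 × 0.8% × 26/365 = €55.2767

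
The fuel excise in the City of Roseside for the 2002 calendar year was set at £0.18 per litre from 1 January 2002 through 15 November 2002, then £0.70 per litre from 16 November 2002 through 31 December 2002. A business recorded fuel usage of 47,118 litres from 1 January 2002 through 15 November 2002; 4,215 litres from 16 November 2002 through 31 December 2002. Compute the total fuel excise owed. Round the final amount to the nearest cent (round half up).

£11431.74

1 January – 15 November 2002: 47,118 litres at £0.18/litre → £8481.24
16 November – 31 December 2002: 4,215 litres at £0.70/litre → £2950.50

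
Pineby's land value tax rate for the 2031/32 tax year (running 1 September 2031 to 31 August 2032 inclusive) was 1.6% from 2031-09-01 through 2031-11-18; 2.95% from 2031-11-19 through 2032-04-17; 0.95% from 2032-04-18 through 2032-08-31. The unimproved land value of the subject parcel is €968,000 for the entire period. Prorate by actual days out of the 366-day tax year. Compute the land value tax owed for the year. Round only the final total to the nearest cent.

2031-09-01 to 2031-11-18: 79 days at 1.6% → €968,000 × 1.6% × 79/366 = €3,343.0383
2031-11-19 to 2032-04-17: 151 days at 2.95% → €968,000 × 2.95% × 151/366 = €11,781.3005
2032-04-18 to 2032-08-31: 136 days at 0.95% → €968,000 × 0.95% × 136/366 = €3,417.0929
Total = €18,541.4317

€18,541.43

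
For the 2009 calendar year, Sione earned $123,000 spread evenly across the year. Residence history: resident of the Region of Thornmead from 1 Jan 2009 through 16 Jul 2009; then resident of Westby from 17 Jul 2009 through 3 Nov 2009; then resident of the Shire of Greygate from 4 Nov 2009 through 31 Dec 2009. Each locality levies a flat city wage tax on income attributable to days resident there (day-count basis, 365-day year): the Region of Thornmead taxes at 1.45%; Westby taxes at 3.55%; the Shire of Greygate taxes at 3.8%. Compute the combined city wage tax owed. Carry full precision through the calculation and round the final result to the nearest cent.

The Region of Thornmead, 1 Jan – 16 Jul 2009: 197 days → $123,000 × 1.45% × 197/365 = $962.6014
Westby, 17 Jul – 3 Nov 2009: 110 days → $123,000 × 3.55% × 110/365 = $1,315.9315
The Shire of Greygate, 4 Nov – 31 Dec 2009: 58 days → $123,000 × 3.8% × 58/365 = $742.7178
Total = $3,021.2507

$3,021.25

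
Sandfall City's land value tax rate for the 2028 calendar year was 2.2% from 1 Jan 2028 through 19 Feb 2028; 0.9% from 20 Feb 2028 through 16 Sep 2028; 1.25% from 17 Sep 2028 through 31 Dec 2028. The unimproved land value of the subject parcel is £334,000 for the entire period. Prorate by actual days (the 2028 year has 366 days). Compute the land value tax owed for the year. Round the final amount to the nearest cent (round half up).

£3,937.73

1 Jan – 19 Feb 2028: 50 days at 2.2% → £334,000 × 2.2% × 50/366 = £1,003.8251
20 Feb – 16 Sep 2028: 210 days at 0.9% → £334,000 × 0.9% × 210/366 = £1,724.7541
17 Sep – 31 Dec 2028: 106 days at 1.25% → £334,000 × 1.25% × 106/366 = £1,209.1530
Total = £3,937.7322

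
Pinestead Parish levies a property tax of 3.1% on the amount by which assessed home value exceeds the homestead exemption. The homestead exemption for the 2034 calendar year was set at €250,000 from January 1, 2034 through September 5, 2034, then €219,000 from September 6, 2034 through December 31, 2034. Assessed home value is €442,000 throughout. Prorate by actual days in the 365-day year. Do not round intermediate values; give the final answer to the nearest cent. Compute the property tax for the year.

€6,260.05

January 1 – September 5, 2034: 248 days, exemption €250,000 → (€442,000 − €250,000) × 3.1% × 248/365 = €4,044.0986
September 6 – December 31, 2034: 117 days, exemption €219,000 → (€442,000 − €219,000) × 3.1% × 117/365 = €2,215.9479
Total = €6,260.0466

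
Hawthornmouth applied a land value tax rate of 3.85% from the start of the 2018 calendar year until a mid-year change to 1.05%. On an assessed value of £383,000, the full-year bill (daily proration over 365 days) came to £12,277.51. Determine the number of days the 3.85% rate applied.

281 days

Let d = days at the first rate; then 365 − d days at the second rate.
£383,000 × [3.85%·d + 1.05%·(365−d)] / 365 = £12,277.51
Solving gives d = 281, so the new rate took effect on October 9, 2018.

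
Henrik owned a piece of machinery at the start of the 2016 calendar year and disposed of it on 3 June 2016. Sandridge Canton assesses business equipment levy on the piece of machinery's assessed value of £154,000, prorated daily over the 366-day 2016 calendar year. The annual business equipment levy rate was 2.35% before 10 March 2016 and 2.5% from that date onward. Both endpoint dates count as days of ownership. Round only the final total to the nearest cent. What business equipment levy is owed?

1 January – 9 March 2016: 69 days at 2.35% → £154,000 × 2.35% × 69/366 = £682.2705
10 March – 3 June 2016: 86 days at 2.5% → £154,000 × 2.5% × 86/366 = £904.6448
Total = £1,586.9153

£1,586.92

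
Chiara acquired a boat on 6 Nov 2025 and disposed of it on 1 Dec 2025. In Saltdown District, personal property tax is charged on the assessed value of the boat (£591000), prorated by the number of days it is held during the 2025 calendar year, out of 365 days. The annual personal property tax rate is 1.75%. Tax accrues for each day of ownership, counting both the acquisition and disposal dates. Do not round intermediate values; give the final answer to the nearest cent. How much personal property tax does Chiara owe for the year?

£736.73

Days held (6 Nov – 1 Dec 2025): 26 out of 365
Tax = £591000 × 1.75% × 26/365 = £736.7260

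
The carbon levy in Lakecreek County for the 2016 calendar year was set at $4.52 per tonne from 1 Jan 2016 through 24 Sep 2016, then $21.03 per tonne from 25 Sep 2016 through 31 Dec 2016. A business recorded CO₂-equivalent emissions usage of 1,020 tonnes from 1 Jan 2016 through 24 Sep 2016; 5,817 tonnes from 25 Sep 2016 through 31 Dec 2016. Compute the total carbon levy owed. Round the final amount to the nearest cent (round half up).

$126,941.91

1 Jan – 24 Sep 2016: 1,020 tonnes at $4.52/tonne → $4,610.40
25 Sep – 31 Dec 2016: 5,817 tonnes at $21.03/tonne → $122,331.51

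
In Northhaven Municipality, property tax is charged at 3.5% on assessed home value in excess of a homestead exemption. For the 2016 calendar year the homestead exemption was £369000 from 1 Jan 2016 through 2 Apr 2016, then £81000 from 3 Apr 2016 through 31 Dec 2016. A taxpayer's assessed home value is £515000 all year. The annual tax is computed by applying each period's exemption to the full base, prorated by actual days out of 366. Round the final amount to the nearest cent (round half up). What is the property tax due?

£12628.69

1 Jan – 2 Apr 2016: 93 days, exemption £369000 → (£515000 − £369000) × 3.5% × 93/366 = £1298.4426
3 Apr – 31 Dec 2016: 273 days, exemption £81000 → (£515000 − £81000) × 3.5% × 273/366 = £11330.2459
Total = £12628.6885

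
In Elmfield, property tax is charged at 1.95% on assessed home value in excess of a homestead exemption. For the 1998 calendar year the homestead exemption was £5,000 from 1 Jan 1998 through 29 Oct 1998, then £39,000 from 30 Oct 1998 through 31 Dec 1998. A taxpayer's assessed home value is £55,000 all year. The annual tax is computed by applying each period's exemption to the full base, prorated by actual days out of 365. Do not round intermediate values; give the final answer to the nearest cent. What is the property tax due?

1 Jan – 29 Oct 1998: 302 days, exemption £5,000 → (£55,000 − £5,000) × 1.95% × 302/365 = £806.7123
30 Oct – 31 Dec 1998: 63 days, exemption £39,000 → (£55,000 − £39,000) × 1.95% × 63/365 = £53.8521
Total = £860.5644

£860.56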